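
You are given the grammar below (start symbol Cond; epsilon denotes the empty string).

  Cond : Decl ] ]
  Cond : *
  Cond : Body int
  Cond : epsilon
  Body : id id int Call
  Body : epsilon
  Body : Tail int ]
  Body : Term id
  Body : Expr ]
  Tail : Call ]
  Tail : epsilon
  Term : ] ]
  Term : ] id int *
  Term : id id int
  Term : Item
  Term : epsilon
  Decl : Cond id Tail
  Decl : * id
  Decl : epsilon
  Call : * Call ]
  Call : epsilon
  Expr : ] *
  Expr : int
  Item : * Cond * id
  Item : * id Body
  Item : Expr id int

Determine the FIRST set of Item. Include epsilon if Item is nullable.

Item : * Cond * id contributes {*}.
Item : * id Body contributes {*}.
From Item : Expr id int: add FIRST(Expr) = { ], int }.
Union: FIRST(Item) = { *, ], int }.

{ *, ], int }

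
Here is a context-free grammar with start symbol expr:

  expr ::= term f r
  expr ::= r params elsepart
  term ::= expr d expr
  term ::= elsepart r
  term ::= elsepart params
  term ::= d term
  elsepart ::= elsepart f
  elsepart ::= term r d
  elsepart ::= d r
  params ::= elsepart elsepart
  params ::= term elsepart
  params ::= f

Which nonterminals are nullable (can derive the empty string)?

{ } (none)

No nonterminal has an empty production or an RHS whose symbols are all nullable.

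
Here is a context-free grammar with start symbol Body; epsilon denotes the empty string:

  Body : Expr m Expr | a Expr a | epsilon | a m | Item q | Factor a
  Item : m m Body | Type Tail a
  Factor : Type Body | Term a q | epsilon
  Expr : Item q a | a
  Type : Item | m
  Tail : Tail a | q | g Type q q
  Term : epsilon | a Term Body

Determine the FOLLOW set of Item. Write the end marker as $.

In Body : Item q: add FIRST(q) = { q }.
In Expr : Item q a: add FIRST(q a) = { q }.
In Type : Item: Item is at the end, add FOLLOW(Type) = { a, g, m, q }.
Union: FOLLOW(Item) = { a, g, m, q }.

{ a, g, m, q }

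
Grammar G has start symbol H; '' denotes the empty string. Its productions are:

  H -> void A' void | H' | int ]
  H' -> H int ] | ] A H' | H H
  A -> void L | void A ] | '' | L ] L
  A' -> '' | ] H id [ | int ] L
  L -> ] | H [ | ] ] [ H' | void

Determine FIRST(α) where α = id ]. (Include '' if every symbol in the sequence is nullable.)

{ id }

id is a terminal; add {id} and stop.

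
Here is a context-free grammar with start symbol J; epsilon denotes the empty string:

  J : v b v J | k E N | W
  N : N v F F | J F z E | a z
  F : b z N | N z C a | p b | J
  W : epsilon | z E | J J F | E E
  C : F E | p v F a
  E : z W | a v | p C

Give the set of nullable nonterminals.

Directly nullable (have an epsilon-production): W.
J : W with every symbol nullable, so J is nullable.
F : J with every symbol nullable, so F is nullable.
No other nonterminal has a production whose RHS symbols are all nullable.

{ F, J, W }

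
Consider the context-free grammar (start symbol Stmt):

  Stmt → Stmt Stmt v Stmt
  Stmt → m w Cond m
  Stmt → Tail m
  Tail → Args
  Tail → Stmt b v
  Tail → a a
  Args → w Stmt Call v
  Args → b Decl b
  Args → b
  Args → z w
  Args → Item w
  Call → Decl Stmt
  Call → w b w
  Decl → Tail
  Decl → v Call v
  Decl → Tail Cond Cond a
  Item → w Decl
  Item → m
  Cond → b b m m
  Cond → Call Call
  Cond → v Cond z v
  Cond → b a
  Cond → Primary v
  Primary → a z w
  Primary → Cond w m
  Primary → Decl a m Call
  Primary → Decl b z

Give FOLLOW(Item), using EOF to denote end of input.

{ w }

In Args → Item w: add FIRST(w) = { w }.
Union: FOLLOW(Item) = { w }.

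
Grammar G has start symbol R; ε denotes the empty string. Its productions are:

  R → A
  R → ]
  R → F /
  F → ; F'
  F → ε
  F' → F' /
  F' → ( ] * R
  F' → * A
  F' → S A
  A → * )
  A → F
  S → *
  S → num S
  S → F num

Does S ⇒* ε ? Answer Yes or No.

Nullable nonterminals: A, F, R.
No production of S has an RHS whose symbols are all nullable, so S is not nullable.

No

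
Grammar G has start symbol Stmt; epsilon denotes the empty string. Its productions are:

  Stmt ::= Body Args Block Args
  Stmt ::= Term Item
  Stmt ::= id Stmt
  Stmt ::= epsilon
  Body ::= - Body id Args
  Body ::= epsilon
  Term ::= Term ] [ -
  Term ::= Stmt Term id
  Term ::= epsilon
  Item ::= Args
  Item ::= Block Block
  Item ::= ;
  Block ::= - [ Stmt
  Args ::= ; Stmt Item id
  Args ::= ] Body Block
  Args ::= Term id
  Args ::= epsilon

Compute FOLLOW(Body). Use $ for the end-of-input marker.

{ -, ;, ], id }

In Stmt ::= Body Args Block Args: add FIRST(Args Block Args) = { -, ;, ], id }.
In Body ::= - Body id Args: add FIRST(id Args) = { id }.
In Args ::= ] Body Block: add FIRST(Block) = { - }.
Union: FOLLOW(Body) = { -, ;, ], id }.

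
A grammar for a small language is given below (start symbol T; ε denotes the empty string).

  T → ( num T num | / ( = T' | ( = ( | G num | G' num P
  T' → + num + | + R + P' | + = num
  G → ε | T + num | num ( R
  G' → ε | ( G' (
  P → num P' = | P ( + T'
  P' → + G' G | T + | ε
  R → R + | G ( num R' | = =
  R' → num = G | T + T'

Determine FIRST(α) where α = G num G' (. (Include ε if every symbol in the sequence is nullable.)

{ (, /, num }

Add FIRST(G)\{ε} = { (, /, num }; G is nullable, continue.
num is a terminal; add {num} and stop.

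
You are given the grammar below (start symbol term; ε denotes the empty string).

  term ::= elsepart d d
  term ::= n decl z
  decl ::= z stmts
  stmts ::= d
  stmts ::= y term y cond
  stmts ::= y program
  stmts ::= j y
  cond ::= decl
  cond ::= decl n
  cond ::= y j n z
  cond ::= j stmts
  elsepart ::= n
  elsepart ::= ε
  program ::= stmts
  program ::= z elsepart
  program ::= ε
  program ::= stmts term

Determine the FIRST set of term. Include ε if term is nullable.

From term ::= elsepart d d: elsepart nullable, take FIRST(elsepart) ∪ {d} = { d, n }.
term ::= n decl z contributes {n}.
Union: FIRST(term) = { d, n }.

{ d, n }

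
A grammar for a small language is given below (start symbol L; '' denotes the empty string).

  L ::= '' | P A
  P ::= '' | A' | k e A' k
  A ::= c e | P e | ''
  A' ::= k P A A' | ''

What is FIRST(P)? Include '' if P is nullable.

{ k, '' }

P ::= '' contributes ''.
From P ::= A': add FIRST(A') = { k, '' } (including '' since A' is nullable).
P ::= k e A' k contributes {k}.
Union: FIRST(P) = { k, '' }.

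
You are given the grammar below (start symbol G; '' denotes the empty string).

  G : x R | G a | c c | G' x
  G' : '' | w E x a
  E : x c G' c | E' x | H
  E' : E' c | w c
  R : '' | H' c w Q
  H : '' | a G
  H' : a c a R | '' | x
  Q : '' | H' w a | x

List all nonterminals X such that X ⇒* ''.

Directly nullable (have an ''-production): G', R, H, H', Q.
E : H with every symbol nullable, so E is nullable.
No other nonterminal has a production whose RHS symbols are all nullable.

{ E, G', H, H', Q, R }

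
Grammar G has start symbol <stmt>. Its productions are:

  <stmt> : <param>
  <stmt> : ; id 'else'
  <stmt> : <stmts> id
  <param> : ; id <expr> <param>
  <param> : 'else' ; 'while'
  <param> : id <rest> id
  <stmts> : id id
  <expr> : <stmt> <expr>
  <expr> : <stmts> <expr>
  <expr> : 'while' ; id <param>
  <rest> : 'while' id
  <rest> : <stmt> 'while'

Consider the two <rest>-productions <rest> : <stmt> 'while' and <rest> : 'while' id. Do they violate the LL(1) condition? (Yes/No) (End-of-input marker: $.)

No

FIRST(<stmt> 'while') = { 'else', ;, id } and FIRST('while' id) = { 'while' }.
The FIRST sets are disjoint and neither alternative is nullable — no conflict.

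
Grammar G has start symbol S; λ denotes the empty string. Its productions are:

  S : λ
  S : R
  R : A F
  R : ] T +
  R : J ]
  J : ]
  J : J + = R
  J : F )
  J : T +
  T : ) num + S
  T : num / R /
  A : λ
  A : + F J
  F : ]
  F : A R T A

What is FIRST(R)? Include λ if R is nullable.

{ ), +, ], num }

From R : A F: A nullable, take FIRST(A) ∪ FIRST(F) = { ), +, ], num }.
R : ] T + contributes {]}.
From R : J ]: add FIRST(J) = { ), +, ], num }.
Union: FIRST(R) = { ), +, ], num }.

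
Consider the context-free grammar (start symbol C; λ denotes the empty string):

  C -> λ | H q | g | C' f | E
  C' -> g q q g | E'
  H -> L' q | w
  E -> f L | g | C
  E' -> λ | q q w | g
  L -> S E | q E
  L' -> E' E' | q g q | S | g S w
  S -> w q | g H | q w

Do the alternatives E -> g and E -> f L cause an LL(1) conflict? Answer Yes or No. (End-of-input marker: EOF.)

No

FIRST(g) = { g } and FIRST(f L) = { f }.
The FIRST sets are disjoint and neither alternative is nullable — no conflict.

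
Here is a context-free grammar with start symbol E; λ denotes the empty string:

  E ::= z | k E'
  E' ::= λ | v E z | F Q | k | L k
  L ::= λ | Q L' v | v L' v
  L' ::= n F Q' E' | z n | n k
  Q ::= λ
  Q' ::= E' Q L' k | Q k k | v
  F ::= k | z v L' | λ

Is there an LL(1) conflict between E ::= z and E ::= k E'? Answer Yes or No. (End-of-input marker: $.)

FIRST(z) = { z } and FIRST(k E') = { k }.
The FIRST sets are disjoint and neither alternative is nullable — no conflict.

No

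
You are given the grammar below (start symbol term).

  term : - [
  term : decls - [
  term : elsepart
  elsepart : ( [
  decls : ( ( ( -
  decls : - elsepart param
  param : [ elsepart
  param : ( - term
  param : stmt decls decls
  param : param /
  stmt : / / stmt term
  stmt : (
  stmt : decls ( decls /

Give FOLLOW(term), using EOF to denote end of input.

term is the start symbol, so EOF ∈ FOLLOW(term).
In param : ( - term: term is at the end, add FOLLOW(param) = { (, -, / }.
In stmt : / / stmt term: term is at the end, add FOLLOW(stmt) = { (, - }.
Union: FOLLOW(term) = { EOF, (, -, / }.

{ EOF, (, -, / }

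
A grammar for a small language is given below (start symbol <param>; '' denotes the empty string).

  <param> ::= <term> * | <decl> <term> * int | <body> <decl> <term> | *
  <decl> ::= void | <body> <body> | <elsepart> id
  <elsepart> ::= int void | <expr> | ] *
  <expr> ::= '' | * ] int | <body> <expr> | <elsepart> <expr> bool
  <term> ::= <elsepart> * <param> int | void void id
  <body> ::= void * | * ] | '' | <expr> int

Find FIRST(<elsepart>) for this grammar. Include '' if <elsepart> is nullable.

{ *, ], bool, int, void, '' }

<elsepart> ::= int void contributes {int}.
From <elsepart> ::= <expr>: add FIRST(<expr>) = { *, ], bool, int, void, '' } (including '' since <expr> is nullable).
<elsepart> ::= ] * contributes {]}.
Union: FIRST(<elsepart>) = { *, ], bool, int, void, '' }.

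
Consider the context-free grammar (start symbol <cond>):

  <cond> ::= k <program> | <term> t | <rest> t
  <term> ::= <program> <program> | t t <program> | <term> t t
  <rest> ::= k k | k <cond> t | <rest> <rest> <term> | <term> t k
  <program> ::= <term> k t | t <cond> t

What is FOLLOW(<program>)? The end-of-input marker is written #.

In <cond> ::= k <program>: <program> is at the end, add FOLLOW(<cond>) = { #, t }.
In <term> ::= <program> <program>: add FIRST(<program>) = { t }.
In <term> ::= <program> <program>: <program> is at the end, add FOLLOW(<term>) = { k, t }.
In <term> ::= t t <program>: <program> is at the end, add FOLLOW(<term>) = { k, t }.
Union: FOLLOW(<program>) = { #, k, t }.

{ #, k, t }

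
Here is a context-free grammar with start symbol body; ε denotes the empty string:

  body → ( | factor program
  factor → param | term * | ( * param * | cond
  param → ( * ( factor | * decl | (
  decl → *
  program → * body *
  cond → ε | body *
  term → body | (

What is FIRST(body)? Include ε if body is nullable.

{ (, * }

body → ( contributes {(}.
From body → factor program: factor nullable, take FIRST(factor) ∪ FIRST(program) = { (, * }.
Union: FIRST(body) = { (, * }.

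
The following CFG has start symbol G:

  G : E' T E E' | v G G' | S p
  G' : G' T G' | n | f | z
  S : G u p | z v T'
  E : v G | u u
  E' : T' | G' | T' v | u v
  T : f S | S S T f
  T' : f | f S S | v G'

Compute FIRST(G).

{ f, n, u, v, z }

From G : E' T E E': add FIRST(E') = { f, n, u, v, z }.
G : v G G' contributes {v}.
From G : S p: add FIRST(S) = { f, n, u, v, z }.
Union: FIRST(G) = { f, n, u, v, z }.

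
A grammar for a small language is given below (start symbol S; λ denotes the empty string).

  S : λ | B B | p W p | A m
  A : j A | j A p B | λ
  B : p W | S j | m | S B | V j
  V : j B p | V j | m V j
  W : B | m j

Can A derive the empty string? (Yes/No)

Yes

A has an λ-production, so A ⇒ λ.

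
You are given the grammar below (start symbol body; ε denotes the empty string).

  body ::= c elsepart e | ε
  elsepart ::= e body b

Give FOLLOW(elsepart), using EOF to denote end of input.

In body ::= c elsepart e: add FIRST(e) = { e }.
Union: FOLLOW(elsepart) = { e }.

{ e }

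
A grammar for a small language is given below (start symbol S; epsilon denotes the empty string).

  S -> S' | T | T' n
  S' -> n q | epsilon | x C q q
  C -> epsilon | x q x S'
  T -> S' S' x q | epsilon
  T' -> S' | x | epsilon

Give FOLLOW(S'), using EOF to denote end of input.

{ EOF, n, q, x }

In S -> S': S' is at the end, add FOLLOW(S) = { EOF }.
In C -> x q x S': S' is at the end, add FOLLOW(C) = { q }.
In T -> S' S' x q: add FIRST(S' x q) = { n, x }.
In T -> S' S' x q: add FIRST(x q) = { x }.
In T' -> S': S' is at the end, add FOLLOW(T') = { n }.
Union: FOLLOW(S') = { EOF, n, q, x }.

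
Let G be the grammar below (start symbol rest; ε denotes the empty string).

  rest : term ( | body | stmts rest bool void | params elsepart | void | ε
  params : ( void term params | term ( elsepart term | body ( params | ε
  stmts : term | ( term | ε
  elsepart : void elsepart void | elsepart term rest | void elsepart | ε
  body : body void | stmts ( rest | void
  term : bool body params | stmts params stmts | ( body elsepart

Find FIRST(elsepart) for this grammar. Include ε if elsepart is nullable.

{ (, bool, void, ε }

elsepart : void elsepart void contributes {void}.
From elsepart : elsepart term rest: elsepart, term, rest nullable, take FIRST(elsepart) ∪ FIRST(term) ∪ FIRST(rest) = { (, bool, void }; also ε since the whole RHS is nullable.
elsepart : void elsepart contributes {void}.
elsepart : ε contributes ε.
Union: FIRST(elsepart) = { (, bool, void, ε }.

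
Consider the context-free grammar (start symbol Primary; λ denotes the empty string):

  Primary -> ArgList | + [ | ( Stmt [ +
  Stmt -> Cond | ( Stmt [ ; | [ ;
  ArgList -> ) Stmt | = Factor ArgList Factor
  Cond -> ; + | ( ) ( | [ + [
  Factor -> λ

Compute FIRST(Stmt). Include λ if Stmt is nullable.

From Stmt -> Cond: add FIRST(Cond) = { (, ;, [ }.
Stmt -> ( Stmt [ ; contributes {(}.
Stmt -> [ ; contributes {[}.
Union: FIRST(Stmt) = { (, ;, [ }.

{ (, ;, [ }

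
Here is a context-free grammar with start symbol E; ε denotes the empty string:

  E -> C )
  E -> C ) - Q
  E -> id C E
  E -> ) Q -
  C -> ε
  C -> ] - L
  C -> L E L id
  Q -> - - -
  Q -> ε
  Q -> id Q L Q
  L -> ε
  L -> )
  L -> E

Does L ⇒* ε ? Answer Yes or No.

L has an ε-production, so L ⇒ ε.

Yes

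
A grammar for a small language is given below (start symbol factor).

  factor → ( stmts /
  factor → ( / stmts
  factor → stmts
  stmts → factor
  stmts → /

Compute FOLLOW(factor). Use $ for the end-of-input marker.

{ $, / }

factor is the start symbol, so $ ∈ FOLLOW(factor).
In stmts → factor: factor is at the end, add FOLLOW(stmts) = { $, / }.
Union: FOLLOW(factor) = { $, / }.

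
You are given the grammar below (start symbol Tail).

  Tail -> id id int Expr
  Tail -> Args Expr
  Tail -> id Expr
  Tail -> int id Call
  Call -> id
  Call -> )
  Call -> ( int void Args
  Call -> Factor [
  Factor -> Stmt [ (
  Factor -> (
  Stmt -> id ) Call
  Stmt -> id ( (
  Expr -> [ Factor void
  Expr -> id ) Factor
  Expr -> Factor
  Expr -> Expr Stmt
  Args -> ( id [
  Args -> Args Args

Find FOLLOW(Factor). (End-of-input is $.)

In Call -> Factor [: add FIRST([) = { [ }.
In Expr -> [ Factor void: add FIRST(void) = { void }.
In Expr -> id ) Factor: Factor is at the end, add FOLLOW(Expr) = { $, id }.
In Expr -> Factor: Factor is at the end, add FOLLOW(Expr) = { $, id }.
Union: FOLLOW(Factor) = { $, [, id, void }.

{ $, [, id, void }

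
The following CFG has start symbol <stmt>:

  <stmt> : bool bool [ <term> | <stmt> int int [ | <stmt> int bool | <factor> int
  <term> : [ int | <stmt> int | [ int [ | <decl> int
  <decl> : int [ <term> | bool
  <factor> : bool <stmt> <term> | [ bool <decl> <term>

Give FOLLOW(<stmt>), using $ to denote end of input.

<stmt> is the start symbol, so $ ∈ FOLLOW(<stmt>).
In <stmt> : <stmt> int int [: add FIRST(int int [) = { int }.
In <stmt> : <stmt> int bool: add FIRST(int bool) = { int }.
In <term> : <stmt> int: add FIRST(int) = { int }.
In <factor> : bool <stmt> <term>: add FIRST(<term>) = { [, bool, int }.
Union: FOLLOW(<stmt>) = { $, [, bool, int }.

{ $, [, bool, int }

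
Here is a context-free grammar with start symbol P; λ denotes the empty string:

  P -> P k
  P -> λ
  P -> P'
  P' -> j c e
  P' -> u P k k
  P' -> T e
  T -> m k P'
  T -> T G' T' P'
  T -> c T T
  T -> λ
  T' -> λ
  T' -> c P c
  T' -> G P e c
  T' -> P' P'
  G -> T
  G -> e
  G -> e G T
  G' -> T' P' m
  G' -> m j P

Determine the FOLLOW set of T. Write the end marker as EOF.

In P' -> T e: add FIRST(e) = { e }.
In T -> T G' T' P': add FIRST(G' T' P') = { c, e, j, k, m, u }.
In T -> c T T: add FIRST(T)\{λ} = { c, e, j, k, m, u }.
  Since T is nullable, also add FOLLOW(T) = { c, e, j, k, m, u }.
In T -> c T T: T is at the end, add FOLLOW(T) = { c, e, j, k, m, u }.
In G -> T: T is at the end, add FOLLOW(G) = { c, e, j, k, m, u }.
In G -> e G T: T is at the end, add FOLLOW(G) = { c, e, j, k, m, u }.
Union: FOLLOW(T) = { c, e, j, k, m, u }.

{ c, e, j, k, m, u }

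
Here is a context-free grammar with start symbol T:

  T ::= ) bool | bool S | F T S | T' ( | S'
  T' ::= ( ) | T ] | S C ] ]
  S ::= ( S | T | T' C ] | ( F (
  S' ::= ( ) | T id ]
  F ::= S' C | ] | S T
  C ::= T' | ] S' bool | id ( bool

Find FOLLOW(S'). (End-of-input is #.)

{ #, (, ), ], bool, id }

In T ::= S': S' is at the end, add FOLLOW(T) = { #, (, ), ], bool, id }.
In F ::= S' C: add FIRST(C) = { (, ), ], bool, id }.
In C ::= ] S' bool: add FIRST(bool) = { bool }.
Union: FOLLOW(S') = { #, (, ), ], bool, id }.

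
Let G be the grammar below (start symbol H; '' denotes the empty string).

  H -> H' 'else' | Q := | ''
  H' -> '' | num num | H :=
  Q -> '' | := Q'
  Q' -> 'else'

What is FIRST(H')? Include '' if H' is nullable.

{ 'else', :=, num, '' }

H' -> '' contributes ''.
H' -> num num contributes {num}.
From H' -> H :=: H nullable, take FIRST(H) ∪ {:=} = { 'else', :=, num }.
Union: FIRST(H') = { 'else', :=, num, '' }.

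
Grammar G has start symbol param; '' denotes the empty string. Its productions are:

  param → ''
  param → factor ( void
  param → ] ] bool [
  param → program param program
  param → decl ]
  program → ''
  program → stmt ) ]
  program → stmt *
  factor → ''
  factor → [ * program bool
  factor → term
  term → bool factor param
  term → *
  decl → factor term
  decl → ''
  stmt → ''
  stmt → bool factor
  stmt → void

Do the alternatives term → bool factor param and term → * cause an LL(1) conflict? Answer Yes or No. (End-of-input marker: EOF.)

FIRST(bool factor param) = { bool } and FIRST(*) = { * }.
The FIRST sets are disjoint and neither alternative is nullable — no conflict.

No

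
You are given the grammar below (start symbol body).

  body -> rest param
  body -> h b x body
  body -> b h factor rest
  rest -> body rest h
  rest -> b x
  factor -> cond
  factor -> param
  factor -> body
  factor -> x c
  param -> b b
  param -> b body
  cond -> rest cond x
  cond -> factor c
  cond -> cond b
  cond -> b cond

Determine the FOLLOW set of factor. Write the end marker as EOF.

In body -> b h factor rest: add FIRST(rest) = { b, h }.
In cond -> factor c: add FIRST(c) = { c }.
Union: FOLLOW(factor) = { b, c, h }.

{ b, c, h }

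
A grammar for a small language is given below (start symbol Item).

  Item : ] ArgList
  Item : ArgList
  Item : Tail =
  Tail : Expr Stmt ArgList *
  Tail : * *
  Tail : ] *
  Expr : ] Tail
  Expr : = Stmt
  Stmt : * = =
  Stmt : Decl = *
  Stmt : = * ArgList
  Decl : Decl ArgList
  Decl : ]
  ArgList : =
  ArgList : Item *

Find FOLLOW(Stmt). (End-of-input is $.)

In Tail : Expr Stmt ArgList *: add FIRST(ArgList *) = { *, =, ] }.
In Expr : = Stmt: Stmt is at the end, add FOLLOW(Expr) = { *, =, ] }.
Union: FOLLOW(Stmt) = { *, =, ] }.

{ *, =, ] }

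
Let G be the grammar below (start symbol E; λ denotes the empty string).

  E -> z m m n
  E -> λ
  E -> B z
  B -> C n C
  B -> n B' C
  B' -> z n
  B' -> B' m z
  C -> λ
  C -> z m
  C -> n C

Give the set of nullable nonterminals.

Directly nullable (have an λ-production): E, C.
No other nonterminal has a production whose RHS symbols are all nullable.

{ C, E }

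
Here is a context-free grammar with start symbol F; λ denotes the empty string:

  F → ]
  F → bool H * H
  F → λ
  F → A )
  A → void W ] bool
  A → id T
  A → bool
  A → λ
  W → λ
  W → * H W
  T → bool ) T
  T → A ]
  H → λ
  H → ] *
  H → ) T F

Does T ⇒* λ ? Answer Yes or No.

No

Nullable nonterminals: A, F, H, W.
No production of T has an RHS whose symbols are all nullable, so T is not nullable.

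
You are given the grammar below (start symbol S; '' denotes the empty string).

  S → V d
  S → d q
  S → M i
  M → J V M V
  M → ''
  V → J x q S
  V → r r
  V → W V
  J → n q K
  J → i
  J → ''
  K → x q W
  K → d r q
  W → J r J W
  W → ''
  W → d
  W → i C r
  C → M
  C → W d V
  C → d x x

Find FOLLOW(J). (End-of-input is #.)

{ d, i, n, r, x }

In M → J V M V: add FIRST(V M V) = { d, i, n, r, x }.
In V → J x q S: add FIRST(x q S) = { x }.
In W → J r J W: add FIRST(r J W) = { r }.
In W → J r J W: add FIRST(W)\{''} = { d, i, n, r }.
  Since W is nullable, also add FOLLOW(W) = { d, i, n, r, x }.
Union: FOLLOW(J) = { d, i, n, r, x }.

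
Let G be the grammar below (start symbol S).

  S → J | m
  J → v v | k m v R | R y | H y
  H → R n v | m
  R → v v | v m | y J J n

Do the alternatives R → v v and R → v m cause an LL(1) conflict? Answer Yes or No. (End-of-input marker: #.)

Yes

FIRST(v v) = { v } and FIRST(v m) = { v }.
Both contain v, so the two alternatives are not disjoint — LL(1) conflict.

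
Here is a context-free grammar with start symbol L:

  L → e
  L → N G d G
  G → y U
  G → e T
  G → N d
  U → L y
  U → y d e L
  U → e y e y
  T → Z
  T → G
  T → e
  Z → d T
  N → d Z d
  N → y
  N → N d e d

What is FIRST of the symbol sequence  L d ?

{ d, e, y }

Add FIRST(L) = { d, e, y }; L is not nullable, stop.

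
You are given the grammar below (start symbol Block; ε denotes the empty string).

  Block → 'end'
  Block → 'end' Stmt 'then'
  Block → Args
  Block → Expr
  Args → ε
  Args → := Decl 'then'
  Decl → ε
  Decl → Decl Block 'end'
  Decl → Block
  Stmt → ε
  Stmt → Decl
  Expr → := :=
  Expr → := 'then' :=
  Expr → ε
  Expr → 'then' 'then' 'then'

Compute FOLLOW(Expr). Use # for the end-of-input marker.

In Block → Expr: Expr is at the end, add FOLLOW(Block) = { #, 'end', 'then', := }.
Union: FOLLOW(Expr) = { #, 'end', 'then', := }.

{ #, 'end', 'then', := }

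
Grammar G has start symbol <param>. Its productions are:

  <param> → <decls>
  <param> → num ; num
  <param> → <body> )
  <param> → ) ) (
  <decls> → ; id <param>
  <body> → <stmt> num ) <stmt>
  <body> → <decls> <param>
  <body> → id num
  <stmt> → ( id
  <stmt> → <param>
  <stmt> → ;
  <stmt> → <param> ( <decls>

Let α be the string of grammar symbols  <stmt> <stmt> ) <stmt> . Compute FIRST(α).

{ (, ), ;, id, num }

Add FIRST(<stmt>) = { (, ), ;, id, num }; <stmt> is not nullable, stop.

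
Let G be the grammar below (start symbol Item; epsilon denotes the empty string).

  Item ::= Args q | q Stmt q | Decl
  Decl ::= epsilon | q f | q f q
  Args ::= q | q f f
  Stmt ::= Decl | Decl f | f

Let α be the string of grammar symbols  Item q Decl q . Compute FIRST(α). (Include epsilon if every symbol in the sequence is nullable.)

Add FIRST(Item)\{epsilon} = { q }; Item is nullable, continue.
q is a terminal; add {q} and stop.

{ q }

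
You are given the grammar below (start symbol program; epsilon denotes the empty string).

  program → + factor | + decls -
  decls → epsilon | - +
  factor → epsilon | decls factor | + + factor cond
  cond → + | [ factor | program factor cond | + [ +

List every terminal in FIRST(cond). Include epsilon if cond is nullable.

cond → + contributes {+}.
cond → [ factor contributes {[}.
From cond → program factor cond: add FIRST(program) = { + }.
cond → + [ + contributes {+}.
Union: FIRST(cond) = { +, [ }.

{ +, [ }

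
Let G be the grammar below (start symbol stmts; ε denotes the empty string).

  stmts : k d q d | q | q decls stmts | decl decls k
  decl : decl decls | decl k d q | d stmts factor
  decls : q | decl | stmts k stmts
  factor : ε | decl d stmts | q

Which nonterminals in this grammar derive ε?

Directly nullable (have an ε-production): factor.
No other nonterminal has a production whose RHS symbols are all nullable.

{ factor }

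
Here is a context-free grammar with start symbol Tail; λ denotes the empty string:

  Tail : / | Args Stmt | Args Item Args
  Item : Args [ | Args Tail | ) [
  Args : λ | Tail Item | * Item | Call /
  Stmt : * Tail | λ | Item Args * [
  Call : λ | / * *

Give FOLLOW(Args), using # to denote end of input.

In Tail : Args Stmt: add FIRST(Stmt)\{λ} = { ), *, /, [ }.
  Since Stmt is nullable, also add FOLLOW(Tail) = { #, ), *, /, [ }.
In Tail : Args Item Args: add FIRST(Item Args)\{λ} = { ), *, /, [ }.
  Since Item Args is nullable, also add FOLLOW(Tail) = { #, ), *, /, [ }.
In Tail : Args Item Args: Args is at the end, add FOLLOW(Tail) = { #, ), *, /, [ }.
In Item : Args [: add FIRST([) = { [ }.
In Item : Args Tail: add FIRST(Tail)\{λ} = { ), *, /, [ }.
  Since Tail is nullable, also add FOLLOW(Item) = { #, ), *, /, [ }.
In Stmt : Item Args * [: add FIRST(* [) = { * }.
Union: FOLLOW(Args) = { #, ), *, /, [ }.

{ #, ), *, /, [ }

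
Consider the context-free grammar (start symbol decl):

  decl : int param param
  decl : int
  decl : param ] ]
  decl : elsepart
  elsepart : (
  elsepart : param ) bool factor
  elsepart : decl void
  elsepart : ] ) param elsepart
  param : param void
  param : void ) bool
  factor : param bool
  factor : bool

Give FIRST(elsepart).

elsepart : ( contributes {(}.
From elsepart : param ) bool factor: add FIRST(param) = { void }.
From elsepart : decl void: add FIRST(decl) = { (, ], int, void }.
elsepart : ] ) param elsepart contributes {]}.
Union: FIRST(elsepart) = { (, ], int, void }.

{ (, ], int, void }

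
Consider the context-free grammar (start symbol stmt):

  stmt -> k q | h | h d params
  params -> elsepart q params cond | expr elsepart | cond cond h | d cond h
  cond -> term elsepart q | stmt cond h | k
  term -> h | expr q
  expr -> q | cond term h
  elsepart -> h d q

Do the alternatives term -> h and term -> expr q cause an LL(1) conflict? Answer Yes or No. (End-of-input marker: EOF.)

Yes

FIRST(h) = { h } and FIRST(expr q) = { h, k, q }.
Both contain h, so the two alternatives are not disjoint — LL(1) conflict.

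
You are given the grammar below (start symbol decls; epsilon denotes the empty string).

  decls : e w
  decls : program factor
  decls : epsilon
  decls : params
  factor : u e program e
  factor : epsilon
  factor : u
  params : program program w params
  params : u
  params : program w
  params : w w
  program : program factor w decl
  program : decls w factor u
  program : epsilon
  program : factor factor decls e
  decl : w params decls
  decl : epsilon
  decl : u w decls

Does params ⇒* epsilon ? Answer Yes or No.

No

Nullable nonterminals: decl, decls, factor, program.
No production of params has an RHS whose symbols are all nullable, so params is not nullable.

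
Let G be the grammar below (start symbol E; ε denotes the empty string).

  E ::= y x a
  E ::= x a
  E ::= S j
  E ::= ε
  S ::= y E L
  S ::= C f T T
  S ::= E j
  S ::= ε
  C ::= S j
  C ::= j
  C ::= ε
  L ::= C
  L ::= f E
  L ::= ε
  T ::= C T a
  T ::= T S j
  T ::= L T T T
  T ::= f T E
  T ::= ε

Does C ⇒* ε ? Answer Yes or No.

Yes

C has an ε-production, so C ⇒ ε.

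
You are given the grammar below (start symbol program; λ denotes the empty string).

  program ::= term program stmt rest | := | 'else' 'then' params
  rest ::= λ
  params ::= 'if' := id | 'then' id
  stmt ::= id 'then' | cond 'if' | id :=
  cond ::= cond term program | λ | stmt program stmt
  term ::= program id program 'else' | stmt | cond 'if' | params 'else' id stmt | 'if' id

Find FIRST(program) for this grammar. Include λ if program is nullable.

From program ::= term program stmt rest: add FIRST(term) = { 'else', 'if', 'then', :=, id }.
program ::= := contributes {:=}.
program ::= 'else' 'then' params contributes {'else'}.
Union: FIRST(program) = { 'else', 'if', 'then', :=, id }.

{ 'else', 'if', 'then', :=, id }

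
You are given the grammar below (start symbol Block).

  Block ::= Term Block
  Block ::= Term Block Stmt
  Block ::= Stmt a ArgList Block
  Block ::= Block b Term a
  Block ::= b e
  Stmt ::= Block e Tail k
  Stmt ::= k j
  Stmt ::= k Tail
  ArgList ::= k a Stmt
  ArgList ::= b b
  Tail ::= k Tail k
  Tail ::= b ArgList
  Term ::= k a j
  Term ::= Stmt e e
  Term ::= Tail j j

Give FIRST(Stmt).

From Stmt ::= Block e Tail k: add FIRST(Block) = { b, k }.
Stmt ::= k j contributes {k}.
Stmt ::= k Tail contributes {k}.
Union: FIRST(Stmt) = { b, k }.

{ b, k }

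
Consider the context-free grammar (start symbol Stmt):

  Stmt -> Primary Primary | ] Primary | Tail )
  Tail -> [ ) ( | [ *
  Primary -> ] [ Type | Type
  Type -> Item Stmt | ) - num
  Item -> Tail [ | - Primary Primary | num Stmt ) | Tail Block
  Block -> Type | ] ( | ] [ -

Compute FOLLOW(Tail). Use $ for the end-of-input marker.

{ ), -, [, ], num }

In Stmt -> Tail ): add FIRST()) = { ) }.
In Item -> Tail [: add FIRST([) = { [ }.
In Item -> Tail Block: add FIRST(Block) = { ), -, [, ], num }.
Union: FOLLOW(Tail) = { ), -, [, ], num }.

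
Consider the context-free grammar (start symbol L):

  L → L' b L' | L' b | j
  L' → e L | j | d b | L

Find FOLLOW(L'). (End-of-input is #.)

{ #, b }

In L → L' b L': add FIRST(b L') = { b }.
In L → L' b L': L' is at the end, add FOLLOW(L) = { #, b }.
In L → L' b: add FIRST(b) = { b }.
Union: FOLLOW(L') = { #, b }.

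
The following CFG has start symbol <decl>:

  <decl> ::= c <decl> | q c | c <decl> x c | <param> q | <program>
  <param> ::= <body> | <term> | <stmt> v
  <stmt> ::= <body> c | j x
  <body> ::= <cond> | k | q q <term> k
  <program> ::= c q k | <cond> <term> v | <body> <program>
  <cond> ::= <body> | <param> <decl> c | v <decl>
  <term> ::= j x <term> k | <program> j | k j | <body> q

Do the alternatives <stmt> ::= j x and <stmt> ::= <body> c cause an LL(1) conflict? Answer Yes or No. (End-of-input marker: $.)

Yes

FIRST(j x) = { j } and FIRST(<body> c) = { c, j, k, q, v }.
Both contain j, so the two alternatives are not disjoint — LL(1) conflict.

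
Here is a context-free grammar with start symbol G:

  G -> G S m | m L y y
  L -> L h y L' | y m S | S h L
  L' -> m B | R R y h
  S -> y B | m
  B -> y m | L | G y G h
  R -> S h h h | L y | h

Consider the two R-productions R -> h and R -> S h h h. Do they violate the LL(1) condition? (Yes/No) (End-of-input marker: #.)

No

FIRST(h) = { h } and FIRST(S h h h) = { m, y }.
The FIRST sets are disjoint and neither alternative is nullable — no conflict.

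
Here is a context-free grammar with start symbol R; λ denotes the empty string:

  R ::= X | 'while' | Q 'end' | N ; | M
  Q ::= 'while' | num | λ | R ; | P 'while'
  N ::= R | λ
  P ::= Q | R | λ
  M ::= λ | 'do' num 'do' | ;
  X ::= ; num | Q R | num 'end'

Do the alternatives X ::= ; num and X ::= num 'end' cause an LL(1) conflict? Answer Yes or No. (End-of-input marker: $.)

No

FIRST(; num) = { ; } and FIRST(num 'end') = { num }.
The FIRST sets are disjoint and neither alternative is nullable — no conflict.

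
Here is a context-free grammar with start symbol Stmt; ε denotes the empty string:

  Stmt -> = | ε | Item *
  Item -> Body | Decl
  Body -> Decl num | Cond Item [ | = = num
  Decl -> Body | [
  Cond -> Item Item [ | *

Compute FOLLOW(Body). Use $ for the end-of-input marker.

{ *, =, [, num }

In Item -> Body: Body is at the end, add FOLLOW(Item) = { *, =, [ }.
In Decl -> Body: Body is at the end, add FOLLOW(Decl) = { *, =, [, num }.
Union: FOLLOW(Body) = { *, =, [, num }.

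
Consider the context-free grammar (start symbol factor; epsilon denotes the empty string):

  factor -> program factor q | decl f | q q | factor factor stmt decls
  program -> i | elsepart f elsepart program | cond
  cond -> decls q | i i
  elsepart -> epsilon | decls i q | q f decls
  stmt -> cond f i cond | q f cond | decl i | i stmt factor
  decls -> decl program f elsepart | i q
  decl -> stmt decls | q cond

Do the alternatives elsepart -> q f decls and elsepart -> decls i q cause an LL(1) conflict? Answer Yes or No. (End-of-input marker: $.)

FIRST(q f decls) = { q } and FIRST(decls i q) = { i, q }.
Both contain q, so the two alternatives are not disjoint — LL(1) conflict.

Yes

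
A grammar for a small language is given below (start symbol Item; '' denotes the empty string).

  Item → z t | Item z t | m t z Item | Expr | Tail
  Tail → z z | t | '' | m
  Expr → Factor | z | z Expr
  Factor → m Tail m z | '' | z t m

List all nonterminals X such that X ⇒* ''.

{ Expr, Factor, Item, Tail }

Directly nullable (have an ''-production): Tail, Factor.
Item → Expr with every symbol nullable, so Item is nullable.
Expr → Factor with every symbol nullable, so Expr is nullable.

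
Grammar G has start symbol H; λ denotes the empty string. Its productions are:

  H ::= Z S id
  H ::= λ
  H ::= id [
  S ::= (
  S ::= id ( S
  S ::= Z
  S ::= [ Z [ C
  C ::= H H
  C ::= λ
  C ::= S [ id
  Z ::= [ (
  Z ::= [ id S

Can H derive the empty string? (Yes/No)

H has an λ-production, so H ⇒ λ.

Yes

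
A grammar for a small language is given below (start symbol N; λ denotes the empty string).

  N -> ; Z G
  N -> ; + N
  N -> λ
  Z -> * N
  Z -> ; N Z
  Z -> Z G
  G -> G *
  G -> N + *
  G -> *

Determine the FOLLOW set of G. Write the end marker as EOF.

{ EOF, *, +, ; }

In N -> ; Z G: G is at the end, add FOLLOW(N) = { EOF, *, +, ; }.
In Z -> Z G: G is at the end, add FOLLOW(Z) = { *, +, ; }.
In G -> G *: add FIRST(*) = { * }.
Union: FOLLOW(G) = { EOF, *, +, ; }.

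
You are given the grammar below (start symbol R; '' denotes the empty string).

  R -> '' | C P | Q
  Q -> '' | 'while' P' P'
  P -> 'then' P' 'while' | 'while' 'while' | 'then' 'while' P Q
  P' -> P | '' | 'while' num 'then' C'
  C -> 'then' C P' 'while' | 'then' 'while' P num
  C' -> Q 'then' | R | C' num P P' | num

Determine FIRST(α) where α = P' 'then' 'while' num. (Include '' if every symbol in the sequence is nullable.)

{ 'then', 'while' }

Add FIRST(P')\{''} = { 'then', 'while' }; P' is nullable, continue.
'then' is a terminal; add {'then'} and stop.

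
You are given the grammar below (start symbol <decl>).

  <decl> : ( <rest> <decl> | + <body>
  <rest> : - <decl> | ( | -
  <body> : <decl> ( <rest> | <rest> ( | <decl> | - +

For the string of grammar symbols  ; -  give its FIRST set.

; is a terminal; add {;} and stop.

{ ; }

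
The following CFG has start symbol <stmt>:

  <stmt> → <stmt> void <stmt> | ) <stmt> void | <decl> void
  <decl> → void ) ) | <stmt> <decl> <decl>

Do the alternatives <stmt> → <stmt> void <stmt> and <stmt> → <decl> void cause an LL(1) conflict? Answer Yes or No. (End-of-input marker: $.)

FIRST(<stmt> void <stmt>) = { ), void } and FIRST(<decl> void) = { ), void }.
Both contain ), so the two alternatives are not disjoint — LL(1) conflict.

Yes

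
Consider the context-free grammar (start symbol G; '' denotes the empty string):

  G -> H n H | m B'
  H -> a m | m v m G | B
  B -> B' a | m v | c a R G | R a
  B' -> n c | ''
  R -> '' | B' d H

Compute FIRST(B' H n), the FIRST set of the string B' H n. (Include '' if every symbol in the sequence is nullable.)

{ a, c, d, m, n }

Add FIRST(B')\{''} = { n }; B' is nullable, continue.
Add FIRST(H) = { a, c, d, m, n }; H is not nullable, stop.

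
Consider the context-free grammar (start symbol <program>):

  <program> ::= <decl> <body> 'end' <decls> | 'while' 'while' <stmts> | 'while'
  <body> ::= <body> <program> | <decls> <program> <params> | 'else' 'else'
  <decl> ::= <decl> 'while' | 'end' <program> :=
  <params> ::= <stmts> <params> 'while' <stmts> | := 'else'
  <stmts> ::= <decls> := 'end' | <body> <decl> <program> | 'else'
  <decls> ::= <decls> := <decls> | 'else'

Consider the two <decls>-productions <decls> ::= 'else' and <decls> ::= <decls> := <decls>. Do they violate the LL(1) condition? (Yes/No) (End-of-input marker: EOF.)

FIRST('else') = { 'else' } and FIRST(<decls> := <decls>) = { 'else' }.
Both contain 'else', so the two alternatives are not disjoint — LL(1) conflict.

Yes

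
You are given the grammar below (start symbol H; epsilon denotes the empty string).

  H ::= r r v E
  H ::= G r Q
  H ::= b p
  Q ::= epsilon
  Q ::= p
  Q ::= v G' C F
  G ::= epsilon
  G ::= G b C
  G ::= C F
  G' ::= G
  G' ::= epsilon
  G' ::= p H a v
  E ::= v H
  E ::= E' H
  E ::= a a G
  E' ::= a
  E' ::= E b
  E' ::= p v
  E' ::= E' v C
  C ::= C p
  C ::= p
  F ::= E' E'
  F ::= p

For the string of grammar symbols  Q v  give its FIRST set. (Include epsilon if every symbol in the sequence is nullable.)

Add FIRST(Q)\{epsilon} = { p, v }; Q is nullable, continue.
v is a terminal; add {v} and stop.

{ p, v }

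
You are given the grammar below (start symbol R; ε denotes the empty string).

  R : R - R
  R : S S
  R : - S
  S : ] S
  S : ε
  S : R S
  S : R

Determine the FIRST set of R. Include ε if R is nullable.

{ -, ], ε }

From R : R - R: R nullable, take FIRST(R) ∪ {-} = { -, ] }.
From R : S S: S, S nullable, take FIRST(S) ∪ FIRST(S) = { -, ] }; also ε since the whole RHS is nullable.
R : - S contributes {-}.
Union: FIRST(R) = { -, ], ε }.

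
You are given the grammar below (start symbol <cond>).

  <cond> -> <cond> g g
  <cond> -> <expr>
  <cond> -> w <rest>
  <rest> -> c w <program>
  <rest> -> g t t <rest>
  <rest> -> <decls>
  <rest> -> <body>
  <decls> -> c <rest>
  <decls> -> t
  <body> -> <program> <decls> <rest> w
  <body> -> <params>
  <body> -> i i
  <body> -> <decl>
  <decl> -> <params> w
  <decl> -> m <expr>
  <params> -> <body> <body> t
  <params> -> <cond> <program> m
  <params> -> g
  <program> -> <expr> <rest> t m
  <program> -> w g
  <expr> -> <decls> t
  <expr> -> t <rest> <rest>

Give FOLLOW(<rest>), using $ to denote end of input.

{ $, c, g, i, m, t, w }

In <cond> -> w <rest>: <rest> is at the end, add FOLLOW(<cond>) = { $, c, g, t, w }.
In <rest> -> g t t <rest>: <rest> is at the end, add FOLLOW(<rest>) = { $, c, g, i, m, t, w }.
In <decls> -> c <rest>: <rest> is at the end, add FOLLOW(<decls>) = { $, c, g, i, m, t, w }.
In <body> -> <program> <decls> <rest> w: add FIRST(w) = { w }.
In <program> -> <expr> <rest> t m: add FIRST(t m) = { t }.
In <expr> -> t <rest> <rest>: add FIRST(<rest>) = { c, g, i, m, t, w }.
In <expr> -> t <rest> <rest>: <rest> is at the end, add FOLLOW(<expr>) = { $, c, g, i, m, t, w }.
Union: FOLLOW(<rest>) = { $, c, g, i, m, t, w }.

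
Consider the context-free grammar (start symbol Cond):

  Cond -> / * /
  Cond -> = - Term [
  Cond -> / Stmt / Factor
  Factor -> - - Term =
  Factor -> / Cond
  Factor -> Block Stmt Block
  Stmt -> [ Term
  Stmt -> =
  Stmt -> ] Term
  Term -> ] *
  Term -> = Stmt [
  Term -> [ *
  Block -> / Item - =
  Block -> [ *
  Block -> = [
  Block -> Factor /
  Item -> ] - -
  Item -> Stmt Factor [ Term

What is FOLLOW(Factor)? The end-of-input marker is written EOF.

In Cond -> / Stmt / Factor: Factor is at the end, add FOLLOW(Cond) = { EOF, /, [ }.
In Block -> Factor /: add FIRST(/) = { / }.
In Item -> Stmt Factor [ Term: add FIRST([ Term) = { [ }.
Union: FOLLOW(Factor) = { EOF, /, [ }.

{ EOF, /, [ }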